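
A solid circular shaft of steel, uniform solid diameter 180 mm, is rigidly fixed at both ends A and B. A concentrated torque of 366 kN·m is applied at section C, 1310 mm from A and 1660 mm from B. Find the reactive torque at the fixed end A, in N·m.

205000 N·m

With uniform GJ and both ends fixed, compatibility θ_AC = θ_CB gives T_A·a = T_B·b, together with T_A + T_B = T₀.
T_A = T₀·b/(a+b) = 366000·1660/2970 = 204600 N·m; T_B = 161400 N·m.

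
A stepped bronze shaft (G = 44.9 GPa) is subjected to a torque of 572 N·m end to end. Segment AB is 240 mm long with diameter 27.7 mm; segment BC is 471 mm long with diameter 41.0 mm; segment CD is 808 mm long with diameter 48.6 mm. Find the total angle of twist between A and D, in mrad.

J_AB = π(0.0277)⁴/32 = 5.78×10^-8 m⁴; J_BC = π(0.0410)⁴/32 = 2.77×10^-7 m⁴; J_CD = π(0.0486)⁴/32 = 5.48×10^-7 m⁴.
θ = (T/G)·Σ L_i/J_i = (572.0/44.9×10⁹)·(0.240/5.78×10^-8 + 0.471/2.77×10^-7 + 0.808/5.48×10^-7) = 0.09332 rad.

93.3 mrad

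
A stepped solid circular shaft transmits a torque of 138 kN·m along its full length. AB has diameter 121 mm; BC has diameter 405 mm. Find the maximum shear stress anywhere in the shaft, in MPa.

397 MPa

Under the same torque, τ_max = 16T/(πd³) is largest where d is smallest — segment AB (d = 121 mm).
τ_max = 16·138000/(π·(0.121)³) = 3.967×10^8 Pa.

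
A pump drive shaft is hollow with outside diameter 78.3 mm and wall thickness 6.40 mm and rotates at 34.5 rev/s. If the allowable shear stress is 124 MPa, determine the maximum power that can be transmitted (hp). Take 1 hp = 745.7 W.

1730 hp

J = π(d_o⁴ − d_i⁴)/32 = π(0.0783⁴ − 0.0655⁴)/32 = 1.883×10^-6 m⁴.
T_max = τ_allow·J/r = 1.24×10^8 × 1.883×10^-6 / 0.0391 = 5964 N·m.
ω = 2π·34.5 = 216.8 rad/s, so P_max = T_max·ω = 1.293×10^6 W.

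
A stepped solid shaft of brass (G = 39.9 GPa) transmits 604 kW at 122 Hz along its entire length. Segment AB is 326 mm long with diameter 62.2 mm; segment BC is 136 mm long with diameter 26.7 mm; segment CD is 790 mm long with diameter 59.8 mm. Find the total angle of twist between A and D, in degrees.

4.05°

ω = 2π·122 = 766.5 rad/s, so T = P/ω = 604×10³ / 766.5 = 787.9 N·m.
J_AB = π(0.0622)⁴/32 = 1.47×10^-6 m⁴; J_BC = π(0.0267)⁴/32 = 4.99×10^-8 m⁴; J_CD = π(0.0598)⁴/32 = 1.26×10^-6 m⁴.
θ = (T/G)·Σ L_i/J_i = (787.9/39.9×10⁹)·(0.326/1.47×10^-6 + 0.136/4.99×10^-8 + 0.790/1.26×10^-6) = 0.07064 rad.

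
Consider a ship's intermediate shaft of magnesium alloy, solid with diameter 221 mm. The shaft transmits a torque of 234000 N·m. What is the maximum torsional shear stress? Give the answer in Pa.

1.10e8 Pa

J = πd⁴/32 = π(0.221)⁴/32 = 2.342×10^-4 m⁴.
τ_max = T·r/J = 234000 × 0.111 / 2.342×10^-4 = 1.104×10^8 Pa.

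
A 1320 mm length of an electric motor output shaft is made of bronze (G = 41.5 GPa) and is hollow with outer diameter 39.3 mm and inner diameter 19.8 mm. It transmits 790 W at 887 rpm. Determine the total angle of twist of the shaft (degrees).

0.0707°

ω = 2π·887/60 = 92.89 rad/s, so T = P/ω = 790 / 92.89 = 8.505 N·m.
J = π(d_o⁴ − d_i⁴)/32 = π(0.0393⁴ − 0.0198⁴)/32 = 2.191×10^-7 m⁴.
θ = T·L/(G·J) = 8.505 × 1.32 / (41.5×10⁹ × 2.191×10^-7) = 1.235×10^-3 rad.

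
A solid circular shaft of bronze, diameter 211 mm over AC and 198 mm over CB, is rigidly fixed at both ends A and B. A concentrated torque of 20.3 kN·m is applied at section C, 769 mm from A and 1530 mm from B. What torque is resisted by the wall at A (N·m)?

14600 N·m

Compatibility: T_A·a/J_AC = T_B·b/J_CB with T_A + T_B = T₀.
J_AC = 1.95×10^-4 m⁴, J_CB = 1.51×10^-4 m⁴, so T_A = T₀·(J_AC/a)/((J_AC/a)+(J_CB/b)) = 14610 N·m, T_B = 5693 N·m.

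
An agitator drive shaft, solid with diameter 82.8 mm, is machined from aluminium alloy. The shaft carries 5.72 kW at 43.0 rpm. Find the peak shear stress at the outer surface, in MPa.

11.4 MPa

ω = 2π·43.0/60 = 4.503 rad/s, so T = P/ω = 5.72×10³ / 4.503 = 1270 N·m.
J = πd⁴/32 = π(0.0828)⁴/32 = 4.614×10^-6 m⁴.
τ_max = T·r/J = 1270 × 0.0414 / 4.614×10^-6 = 1.140×10^7 Pa.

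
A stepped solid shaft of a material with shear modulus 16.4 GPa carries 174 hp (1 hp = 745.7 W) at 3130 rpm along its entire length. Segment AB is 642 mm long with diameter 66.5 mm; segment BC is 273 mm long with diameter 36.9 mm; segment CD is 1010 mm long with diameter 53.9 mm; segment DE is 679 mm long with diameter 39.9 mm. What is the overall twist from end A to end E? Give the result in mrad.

ω = 2π·3130/60 = 327.8 rad/s, so T = P/ω = 174×745.7 / 327.8 = 395.9 N·m.
J_AB = π(0.0665)⁴/32 = 1.92×10^-6 m⁴; J_BC = π(0.0369)⁴/32 = 1.82×10^-7 m⁴; J_CD = π(0.0539)⁴/32 = 8.29×10^-7 m⁴; J_DE = π(0.0399)⁴/32 = 2.49×10^-7 m⁴.
θ = (T/G)·Σ L_i/J_i = (395.9/16.4×10⁹)·(0.642/1.92×10^-6 + 0.273/1.82×10^-7 + 1.01/8.29×10^-7 + 0.679/2.49×10^-7) = 0.1396 rad.

140 mrad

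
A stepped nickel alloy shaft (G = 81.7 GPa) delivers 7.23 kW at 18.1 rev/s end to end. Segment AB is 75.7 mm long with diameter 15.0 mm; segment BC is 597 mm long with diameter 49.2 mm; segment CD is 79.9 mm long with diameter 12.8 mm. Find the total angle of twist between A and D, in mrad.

36.3 mrad

ω = 2π·18.1 = 113.7 rad/s, so T = P/ω = 7.23×10³ / 113.7 = 63.57 N·m.
J_AB = π(0.0150)⁴/32 = 4.97×10^-9 m⁴; J_BC = π(0.0492)⁴/32 = 5.75×10^-7 m⁴; J_CD = π(0.0128)⁴/32 = 2.64×10^-9 m⁴.
θ = (T/G)·Σ L_i/J_i = (63.57/81.7×10⁹)·(0.0757/4.97×10^-9 + 0.597/5.75×10^-7 + 0.0799/2.64×10^-9) = 0.03625 rad.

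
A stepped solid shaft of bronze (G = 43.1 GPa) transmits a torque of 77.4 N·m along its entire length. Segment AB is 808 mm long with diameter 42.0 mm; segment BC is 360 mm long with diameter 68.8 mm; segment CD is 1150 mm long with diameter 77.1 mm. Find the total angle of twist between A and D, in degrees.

J_AB = π(0.0420)⁴/32 = 3.05×10^-7 m⁴; J_BC = π(0.0688)⁴/32 = 2.20×10^-6 m⁴; J_CD = π(0.0771)⁴/32 = 3.47×10^-6 m⁴.
θ = (T/G)·Σ L_i/J_i = (77.40/43.1×10⁹)·(0.808/3.05×10^-7 + 0.360/2.20×10^-6 + 1.15/3.47×10^-6) = 5.639×10^-3 rad.

0.323°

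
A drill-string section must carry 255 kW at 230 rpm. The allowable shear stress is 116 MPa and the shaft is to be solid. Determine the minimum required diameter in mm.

77.5 mm

ω = 2π·230/60 = 24.09 rad/s, so T = P/ω = 255×10³ / 24.09 = 10590 N·m.
For a solid shaft τ_max = 16T/(πd³), so d = (16T/(π τ_allow))^(1/3) = (16·10590/(π·1.16×10^8))^(1/3) = 0.07746 m.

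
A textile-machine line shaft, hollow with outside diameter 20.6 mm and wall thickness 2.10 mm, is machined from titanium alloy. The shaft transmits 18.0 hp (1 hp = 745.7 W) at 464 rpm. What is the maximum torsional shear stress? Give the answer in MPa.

ω = 2π·464/60 = 48.59 rad/s, so T = P/ω = 18.0×745.7 / 48.59 = 276.2 N·m.
J = π(d_o⁴ − d_i⁴)/32 = π(0.0206⁴ − 0.0164⁴)/32 = 1.058×10^-8 m⁴.
τ_max = T·r/J = 276.2 × 0.0103 / 1.058×10^-8 = 2.690×10^8 Pa.

269 MPa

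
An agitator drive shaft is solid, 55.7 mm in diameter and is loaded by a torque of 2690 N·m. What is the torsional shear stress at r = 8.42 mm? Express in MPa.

24.0 MPa

J = πd⁴/32 = π(0.0557)⁴/32 = 9.450×10^-7 m⁴.
Shear stress varies linearly with radius: τ = T·r/J = 2690 × 0.00842 / 9.450×10^-7 = 2.397×10^7 Pa.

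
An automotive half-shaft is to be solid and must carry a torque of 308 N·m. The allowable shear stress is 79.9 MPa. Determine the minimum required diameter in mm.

27.0 mm

For a solid shaft τ_max = 16T/(πd³), so d = (16T/(π τ_allow))^(1/3) = (16·308.0/(π·7.99×10^7))^(1/3) = 0.02698 m.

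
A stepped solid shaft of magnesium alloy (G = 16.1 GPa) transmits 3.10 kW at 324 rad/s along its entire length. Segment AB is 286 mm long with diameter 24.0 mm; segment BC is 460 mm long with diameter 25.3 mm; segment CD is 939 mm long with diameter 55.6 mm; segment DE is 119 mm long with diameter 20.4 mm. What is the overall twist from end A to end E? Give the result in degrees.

0.961°

ω = 324 rad/s, so T = P/ω = 3.10×10³ / 324.0 = 9.568 N·m.
J_AB = π(0.0240)⁴/32 = 3.26×10^-8 m⁴; J_BC = π(0.0253)⁴/32 = 4.02×10^-8 m⁴; J_CD = π(0.0556)⁴/32 = 9.38×10^-7 m⁴; J_DE = π(0.0204)⁴/32 = 1.70×10^-8 m⁴.
θ = (T/G)·Σ L_i/J_i = (9.568/16.1×10⁹)·(0.286/3.26×10^-8 + 0.460/4.02×10^-8 + 0.939/9.38×10^-7 + 0.119/1.70×10^-8) = 0.01677 rad.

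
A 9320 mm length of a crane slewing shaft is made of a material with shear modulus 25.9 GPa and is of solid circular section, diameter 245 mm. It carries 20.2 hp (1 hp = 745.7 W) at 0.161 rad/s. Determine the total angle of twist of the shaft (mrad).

95.2 mrad

ω = 0.161 rad/s, so T = P/ω = 20.2×745.7 / 0.1610 = 93560 N·m.
J = πd⁴/32 = π(0.245)⁴/32 = 3.537×10^-4 m⁴.
θ = T·L/(G·J) = 93560 × 9.32 / (25.9×10⁹ × 3.537×10^-4) = 0.09518 rad.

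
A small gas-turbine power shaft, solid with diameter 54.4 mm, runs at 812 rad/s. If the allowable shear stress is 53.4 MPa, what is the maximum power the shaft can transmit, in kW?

1370 kW

J = πd⁴/32 = π(0.0544)⁴/32 = 8.598×10^-7 m⁴.
T_max = τ_allow·J/r = 5.34×10^7 × 8.598×10^-7 / 0.0272 = 1688 N·m.
ω = 812 rad/s, so P_max = T_max·ω = 1.371×10^6 W.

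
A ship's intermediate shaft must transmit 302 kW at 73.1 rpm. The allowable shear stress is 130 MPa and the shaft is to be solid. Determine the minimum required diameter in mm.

ω = 2π·73.1/60 = 7.655 rad/s, so T = P/ω = 302×10³ / 7.655 = 39450 N·m.
For a solid shaft τ_max = 16T/(πd³), so d = (16T/(π τ_allow))^(1/3) = (16·39450/(π·1.30×10^8))^(1/3) = 0.1156 m.

116 mm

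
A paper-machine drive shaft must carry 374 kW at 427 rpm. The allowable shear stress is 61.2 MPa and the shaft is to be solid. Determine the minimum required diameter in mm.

ω = 2π·427/60 = 44.72 rad/s, so T = P/ω = 374×10³ / 44.72 = 8364 N·m.
For a solid shaft τ_max = 16T/(πd³), so d = (16T/(π τ_allow))^(1/3) = (16·8364/(π·6.12×10^7))^(1/3) = 0.08862 m.

88.6 mm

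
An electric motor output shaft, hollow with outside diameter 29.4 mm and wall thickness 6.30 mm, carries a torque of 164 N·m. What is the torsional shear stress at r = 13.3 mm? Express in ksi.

4.83 ksi

J = π(d_o⁴ − d_i⁴)/32 = π(0.0294⁴ − 0.0168⁴)/32 = 6.553×10^-8 m⁴.
Shear stress varies linearly with radius: τ = T·r/J = 164.0 × 0.0133 / 6.553×10^-8 = 3.329×10^7 Pa.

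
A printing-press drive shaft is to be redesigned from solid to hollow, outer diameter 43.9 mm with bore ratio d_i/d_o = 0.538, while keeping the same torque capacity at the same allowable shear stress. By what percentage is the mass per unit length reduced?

Equal τ_max and T ⇒ the solid shaft needs d_s³ = d_o³(1−k⁴), so d_s = 43.9·(1−0.538⁴)^(1/3) = 42.64 mm.
Area ratio A_h/A_s = d_o²(1−k²)/d_s² = (1−k²)/(1−k⁴)^(2/3) = 0.7532.
Mass saving = 1 − 0.7532 = 24.7 %.

24.7 %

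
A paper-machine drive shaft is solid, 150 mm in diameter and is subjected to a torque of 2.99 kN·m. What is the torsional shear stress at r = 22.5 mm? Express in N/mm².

1.35 N/mm²

J = πd⁴/32 = π(0.150)⁴/32 = 4.970×10^-5 m⁴.
Shear stress varies linearly with radius: τ = T·r/J = 2990 × 0.0225 / 4.970×10^-5 = 1.354×10^6 Pa.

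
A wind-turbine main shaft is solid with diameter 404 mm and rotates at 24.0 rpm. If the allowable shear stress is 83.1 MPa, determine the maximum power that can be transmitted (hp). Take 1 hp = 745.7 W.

3630 hp

J = πd⁴/32 = π(0.404)⁴/32 = 2.615×10^-3 m⁴.
T_max = τ_allow·J/r = 8.31×10^7 × 2.615×10^-3 / 0.202 = 1.076e6 N·m.
ω = 2π·24.0/60 = 2.513 rad/s, so P_max = T_max·ω = 2.704×10^6 W.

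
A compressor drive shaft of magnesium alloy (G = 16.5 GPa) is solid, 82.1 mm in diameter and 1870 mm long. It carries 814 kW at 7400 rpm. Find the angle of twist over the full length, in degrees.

ω = 2π·7400/60 = 774.9 rad/s, so T = P/ω = 814×10³ / 774.9 = 1050 N·m.
J = πd⁴/32 = π(0.0821)⁴/32 = 4.460×10^-6 m⁴.
θ = T·L/(G·J) = 1050 × 1.87 / (16.5×10⁹ × 4.460×10^-6) = 0.02669 rad.

1.53°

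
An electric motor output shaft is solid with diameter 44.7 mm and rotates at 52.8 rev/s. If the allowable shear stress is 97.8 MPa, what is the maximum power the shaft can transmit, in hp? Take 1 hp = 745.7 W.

763 hp

J = πd⁴/32 = π(0.0447)⁴/32 = 3.919×10^-7 m⁴.
T_max = τ_allow·J/r = 9.78×10^7 × 3.919×10^-7 / 0.0224 = 1715 N·m.
ω = 2π·52.8 = 331.8 rad/s, so P_max = T_max·ω = 5.690×10^5 W.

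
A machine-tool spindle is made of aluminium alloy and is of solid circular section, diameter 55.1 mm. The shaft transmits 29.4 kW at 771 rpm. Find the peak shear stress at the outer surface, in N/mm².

11.1 N/mm²

ω = 2π·771/60 = 80.74 rad/s, so T = P/ω = 29.4×10³ / 80.74 = 364.1 N·m.
J = πd⁴/32 = π(0.0551)⁴/32 = 9.049×10^-7 m⁴.
τ_max = T·r/J = 364.1 × 0.0276 / 9.049×10^-7 = 1.109×10^7 Pa.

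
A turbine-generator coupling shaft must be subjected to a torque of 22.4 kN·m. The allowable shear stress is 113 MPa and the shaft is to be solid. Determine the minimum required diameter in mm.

For a solid shaft τ_max = 16T/(πd³), so d = (16T/(π τ_allow))^(1/3) = (16·22400/(π·1.13×10^8))^(1/3) = 0.1003 m.

100 mm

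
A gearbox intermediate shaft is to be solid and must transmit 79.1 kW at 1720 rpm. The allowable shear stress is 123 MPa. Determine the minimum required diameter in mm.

26.3 mm

ω = 2π·1720/60 = 180.1 rad/s, so T = P/ω = 79.1×10³ / 180.1 = 439.2 N·m.
For a solid shaft τ_max = 16T/(πd³), so d = (16T/(π τ_allow))^(1/3) = (16·439.2/(π·1.23×10^8))^(1/3) = 0.02630 m.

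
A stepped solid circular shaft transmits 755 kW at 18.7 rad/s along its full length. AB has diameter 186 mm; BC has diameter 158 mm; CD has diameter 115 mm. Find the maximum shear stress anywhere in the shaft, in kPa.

135000 kPa

ω = 18.7 rad/s, so T = P/ω = 755×10³ / 18.70 = 40370 N·m.
Under the same torque, τ_max = 16T/(πd³) is largest where d is smallest — segment CD (d = 115 mm).
τ_max = 16·40370/(π·(0.115)³) = 1.352×10^8 Pa.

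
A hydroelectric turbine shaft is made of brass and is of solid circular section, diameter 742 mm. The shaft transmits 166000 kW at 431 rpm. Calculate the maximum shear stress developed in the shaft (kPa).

45900 kPa

ω = 2π·431/60 = 45.13 rad/s, so T = P/ω = 166000×10³ / 45.13 = 3.678e6 N·m.
J = πd⁴/32 = π(0.742)⁴/32 = 0.02976 m⁴.
τ_max = T·r/J = 3.678e6 × 0.371 / 0.02976 = 4.585×10^7 Pa.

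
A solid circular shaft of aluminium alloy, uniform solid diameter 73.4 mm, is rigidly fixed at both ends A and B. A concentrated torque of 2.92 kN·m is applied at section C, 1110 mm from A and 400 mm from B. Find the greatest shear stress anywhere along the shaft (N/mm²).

27.6 N/mm²

With uniform GJ and both ends fixed, compatibility θ_AC = θ_CB gives T_A·a = T_B·b, together with T_A + T_B = T₀.
T_A = T₀·b/(a+b) = 2920·400/1510 = 773.5 N·m; T_B = 2146 N·m.
τ in each portion: τ_AC = 9.96×10^6 Pa, τ_CB = 2.76×10^7 Pa; maximum is in CB.
τ_max = T_CB·r/J = 2146·0.0367/2.85×10^-6 = 2.764×10^7 Pa.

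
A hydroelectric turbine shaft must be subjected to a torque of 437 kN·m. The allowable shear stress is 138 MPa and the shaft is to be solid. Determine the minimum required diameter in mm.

253 mm

For a solid shaft τ_max = 16T/(πd³), so d = (16T/(π τ_allow))^(1/3) = (16·437000/(π·1.38×10^8))^(1/3) = 0.2527 m.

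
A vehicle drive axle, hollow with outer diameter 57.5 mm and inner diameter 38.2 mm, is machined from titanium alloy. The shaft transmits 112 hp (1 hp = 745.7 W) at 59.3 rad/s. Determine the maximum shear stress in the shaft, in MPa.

ω = 59.3 rad/s, so T = P/ω = 112×745.7 / 59.30 = 1408 N·m.
J = π(d_o⁴ − d_i⁴)/32 = π(0.0575⁴ − 0.0382⁴)/32 = 8.641×10^-7 m⁴.
τ_max = T·r/J = 1408 × 0.0288 / 8.641×10^-7 = 4.686×10^7 Pa.

46.9 MPa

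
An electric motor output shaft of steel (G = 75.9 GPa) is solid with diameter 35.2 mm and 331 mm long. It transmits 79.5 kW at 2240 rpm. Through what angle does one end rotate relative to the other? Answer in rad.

0.00981 rad

ω = 2π·2240/60 = 234.6 rad/s, so T = P/ω = 79.5×10³ / 234.6 = 338.9 N·m.
J = πd⁴/32 = π(0.0352)⁴/32 = 1.507×10^-7 m⁴.
θ = T·L/(G·J) = 338.9 × 0.331 / (75.9×10⁹ × 1.507×10^-7) = 9.806×10^-3 rad.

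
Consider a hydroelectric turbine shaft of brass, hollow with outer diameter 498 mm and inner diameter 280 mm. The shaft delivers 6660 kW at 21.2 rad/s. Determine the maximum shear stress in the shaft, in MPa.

ω = 21.2 rad/s, so T = P/ω = 6660×10³ / 21.20 = 314200 N·m.
J = π(d_o⁴ − d_i⁴)/32 = π(0.498⁴ − 0.280⁴)/32 = 5.435×10^-3 m⁴.
τ_max = T·r/J = 314200 × 0.249 / 5.435×10^-3 = 1.439×10^7 Pa.

14.4 MPa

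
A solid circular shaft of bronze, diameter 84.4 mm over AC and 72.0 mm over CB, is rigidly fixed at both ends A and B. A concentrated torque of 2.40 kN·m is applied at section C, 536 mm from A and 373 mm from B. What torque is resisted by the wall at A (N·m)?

1360 N·m

Compatibility: T_A·a/J_AC = T_B·b/J_CB with T_A + T_B = T₀.
J_AC = 4.98×10^-6 m⁴, J_CB = 2.64×10^-6 m⁴, so T_A = T₀·(J_AC/a)/((J_AC/a)+(J_CB/b)) = 1363 N·m, T_B = 1037 N·m.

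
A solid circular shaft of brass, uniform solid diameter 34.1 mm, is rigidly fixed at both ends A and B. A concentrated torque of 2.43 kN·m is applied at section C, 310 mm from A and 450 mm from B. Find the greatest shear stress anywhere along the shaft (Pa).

With uniform GJ and both ends fixed, compatibility θ_AC = θ_CB gives T_A·a = T_B·b, together with T_A + T_B = T₀.
T_A = T₀·b/(a+b) = 2430·450/760.0 = 1439 N·m; T_B = 991.2 N·m.
τ in each portion: τ_AC = 1.85×10^8 Pa, τ_CB = 1.27×10^8 Pa; maximum is in AC.
τ_max = T_AC·r/J = 1439·0.0170/1.33×10^-7 = 1.848×10^8 Pa.

1.85e8 Pa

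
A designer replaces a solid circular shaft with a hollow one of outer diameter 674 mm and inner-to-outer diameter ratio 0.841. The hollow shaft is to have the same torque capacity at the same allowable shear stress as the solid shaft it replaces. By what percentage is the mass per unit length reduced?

53.5 %

Equal τ_max and T ⇒ the solid shaft needs d_s³ = d_o³(1−k⁴), so d_s = 674·(1−0.841⁴)^(1/3) = 534.9 mm.
Area ratio A_h/A_s = d_o²(1−k²)/d_s² = (1−k²)/(1−k⁴)^(2/3) = 0.4648.
Mass saving = 1 − 0.4648 = 53.5 %.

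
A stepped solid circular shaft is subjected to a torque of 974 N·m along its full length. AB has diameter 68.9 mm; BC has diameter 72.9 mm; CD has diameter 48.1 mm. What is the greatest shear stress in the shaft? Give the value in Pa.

4.46e7 Pa

Under the same torque, τ_max = 16T/(πd³) is largest where d is smallest — segment CD (d = 48.1 mm).
τ_max = 16·974.0/(π·(0.0481)³) = 4.458×10^7 Pa.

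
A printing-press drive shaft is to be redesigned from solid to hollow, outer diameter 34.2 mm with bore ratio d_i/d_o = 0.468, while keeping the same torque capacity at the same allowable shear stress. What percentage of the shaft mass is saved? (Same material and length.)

19.3 %

Equal τ_max and T ⇒ the solid shaft needs d_s³ = d_o³(1−k⁴), so d_s = 34.2·(1−0.468⁴)^(1/3) = 33.64 mm.
Area ratio A_h/A_s = d_o²(1−k²)/d_s² = (1−k²)/(1−k⁴)^(2/3) = 0.8070.
Mass saving = 1 − 0.8070 = 19.3 %.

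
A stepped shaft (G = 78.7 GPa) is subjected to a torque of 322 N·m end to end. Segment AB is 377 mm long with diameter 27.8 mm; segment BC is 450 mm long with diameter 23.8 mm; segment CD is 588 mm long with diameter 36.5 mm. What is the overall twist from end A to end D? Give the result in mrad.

J_AB = π(0.0278)⁴/32 = 5.86×10^-8 m⁴; J_BC = π(0.0238)⁴/32 = 3.15×10^-8 m⁴; J_CD = π(0.0365)⁴/32 = 1.74×10^-7 m⁴.
θ = (T/G)·Σ L_i/J_i = (322.0/78.7×10⁹)·(0.377/5.86×10^-8 + 0.450/3.15×10^-8 + 0.588/1.74×10^-7) = 0.09856 rad.

98.6 mrad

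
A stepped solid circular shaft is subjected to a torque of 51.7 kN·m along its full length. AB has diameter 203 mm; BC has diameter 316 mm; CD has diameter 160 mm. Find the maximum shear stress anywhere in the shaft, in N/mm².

64.3 N/mm²

Under the same torque, τ_max = 16T/(πd³) is largest where d is smallest — segment CD (d = 160 mm).
τ_max = 16·51700/(π·(0.160)³) = 6.428×10^7 Pa.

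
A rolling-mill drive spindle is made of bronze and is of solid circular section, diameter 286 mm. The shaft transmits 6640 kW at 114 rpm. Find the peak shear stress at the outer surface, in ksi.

ω = 2π·114/60 = 11.94 rad/s, so T = P/ω = 6640×10³ / 11.94 = 556200 N·m.
J = πd⁴/32 = π(0.286)⁴/32 = 6.568×10^-4 m⁴.
τ_max = T·r/J = 556200 × 0.143 / 6.568×10^-4 = 1.211×10^8 Pa.

17.6 ksi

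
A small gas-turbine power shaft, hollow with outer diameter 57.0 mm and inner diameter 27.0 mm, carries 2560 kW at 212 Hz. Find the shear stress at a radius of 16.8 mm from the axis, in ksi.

ω = 2π·212 = 1332 rad/s, so T = P/ω = 2560×10³ / 1332 = 1922 N·m.
J = π(d_o⁴ − d_i⁴)/32 = π(0.0570⁴ − 0.0270⁴)/32 = 9.842×10^-7 m⁴.
Shear stress varies linearly with radius: τ = T·r/J = 1922 × 0.0168 / 9.842×10^-7 = 3.281×10^7 Pa.

4.76 ksi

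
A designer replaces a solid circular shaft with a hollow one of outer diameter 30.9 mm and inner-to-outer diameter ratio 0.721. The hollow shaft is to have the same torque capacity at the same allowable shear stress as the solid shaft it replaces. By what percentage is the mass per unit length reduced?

40.8 %

Equal τ_max and T ⇒ the solid shaft needs d_s³ = d_o³(1−k⁴), so d_s = 30.9·(1−0.721⁴)^(1/3) = 27.82 mm.
Area ratio A_h/A_s = d_o²(1−k²)/d_s² = (1−k²)/(1−k⁴)^(2/3) = 0.5924.
Mass saving = 1 − 0.5924 = 40.8 %.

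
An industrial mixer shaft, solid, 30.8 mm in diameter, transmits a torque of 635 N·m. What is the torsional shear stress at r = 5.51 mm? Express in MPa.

39.6 MPa

J = πd⁴/32 = π(0.0308)⁴/32 = 8.835×10^-8 m⁴.
Shear stress varies linearly with radius: τ = T·r/J = 635.0 × 0.00551 / 8.835×10^-8 = 3.960×10^7 Pa.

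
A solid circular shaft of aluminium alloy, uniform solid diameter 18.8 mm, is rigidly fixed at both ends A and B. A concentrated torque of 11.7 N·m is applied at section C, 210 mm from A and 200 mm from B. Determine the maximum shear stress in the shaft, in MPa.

With uniform GJ and both ends fixed, compatibility θ_AC = θ_CB gives T_A·a = T_B·b, together with T_A + T_B = T₀.
T_A = T₀·b/(a+b) = 11.70·200/410.0 = 5.707 N·m; T_B = 5.993 N·m.
τ in each portion: τ_AC = 4.37×10^6 Pa, τ_CB = 4.59×10^6 Pa; maximum is in CB.
τ_max = T_CB·r/J = 5.993·0.00940/1.23×10^-8 = 4.593×10^6 Pa.

4.59 MPa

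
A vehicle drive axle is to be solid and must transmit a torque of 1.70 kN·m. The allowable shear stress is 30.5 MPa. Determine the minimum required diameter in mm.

For a solid shaft τ_max = 16T/(πd³), so d = (16T/(π τ_allow))^(1/3) = (16·1700/(π·3.05×10^7))^(1/3) = 0.06572 m.

65.7 mm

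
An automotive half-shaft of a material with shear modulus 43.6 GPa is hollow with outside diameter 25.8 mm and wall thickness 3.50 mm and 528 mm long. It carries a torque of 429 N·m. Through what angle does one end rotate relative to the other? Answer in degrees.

J = π(d_o⁴ − d_i⁴)/32 = π(0.0258⁴ − 0.0188⁴)/32 = 3.123×10^-8 m⁴.
θ = T·L/(G·J) = 429.0 × 0.528 / (43.6×10⁹ × 3.123×10^-8) = 0.1663 rad.

9.53°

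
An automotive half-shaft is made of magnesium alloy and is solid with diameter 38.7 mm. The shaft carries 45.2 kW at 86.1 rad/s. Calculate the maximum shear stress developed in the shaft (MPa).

ω = 86.1 rad/s, so T = P/ω = 45.2×10³ / 86.10 = 525.0 N·m.
J = πd⁴/32 = π(0.0387)⁴/32 = 2.202×10^-7 m⁴.
τ_max = T·r/J = 525.0 × 0.0194 / 2.202×10^-7 = 4.613×10^7 Pa.

46.1 MPa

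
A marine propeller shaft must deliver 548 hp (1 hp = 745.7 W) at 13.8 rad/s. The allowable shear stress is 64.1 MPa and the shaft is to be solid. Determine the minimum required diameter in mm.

ω = 13.8 rad/s, so T = P/ω = 548×745.7 / 13.80 = 29610 N·m.
For a solid shaft τ_max = 16T/(πd³), so d = (16T/(π τ_allow))^(1/3) = (16·29610/(π·6.41×10^7))^(1/3) = 0.1330 m.

133 mm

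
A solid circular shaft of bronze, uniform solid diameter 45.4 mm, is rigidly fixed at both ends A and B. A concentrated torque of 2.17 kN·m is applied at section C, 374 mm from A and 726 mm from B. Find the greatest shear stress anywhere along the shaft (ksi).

11.3 ksi

With uniform GJ and both ends fixed, compatibility θ_AC = θ_CB gives T_A·a = T_B·b, together with T_A + T_B = T₀.
T_A = T₀·b/(a+b) = 2170·726/1100 = 1432 N·m; T_B = 737.8 N·m.
τ in each portion: τ_AC = 7.79×10^7 Pa, τ_CB = 4.02×10^7 Pa; maximum is in AC.
τ_max = T_AC·r/J = 1432·0.0227/4.17×10^-7 = 7.795×10^7 Pa.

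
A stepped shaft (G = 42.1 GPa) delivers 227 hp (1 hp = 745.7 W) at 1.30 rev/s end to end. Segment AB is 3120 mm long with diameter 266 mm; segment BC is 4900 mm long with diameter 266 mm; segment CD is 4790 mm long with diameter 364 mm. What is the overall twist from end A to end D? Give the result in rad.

ω = 2π·1.30 = 8.168 rad/s, so T = P/ω = 227×745.7 / 8.168 = 20720 N·m.
J_AB = π(0.266)⁴/32 = 4.92×10^-4 m⁴; J_BC = π(0.266)⁴/32 = 4.92×10^-4 m⁴; J_CD = π(0.364)⁴/32 = 1.72×10^-3 m⁴.
θ = (T/G)·Σ L_i/J_i = (20720/42.1×10⁹)·(3.12/4.92×10^-4 + 4.90/4.92×10^-4 + 4.79/1.72×10^-3) = 9.400×10^-3 rad.

0.00940 rad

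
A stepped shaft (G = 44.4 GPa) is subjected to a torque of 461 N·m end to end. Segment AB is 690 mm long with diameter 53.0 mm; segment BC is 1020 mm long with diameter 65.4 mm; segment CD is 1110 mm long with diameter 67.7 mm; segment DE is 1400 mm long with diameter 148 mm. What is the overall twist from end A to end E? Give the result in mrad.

J_AB = π(0.0530)⁴/32 = 7.75×10^-7 m⁴; J_BC = π(0.0654)⁴/32 = 1.80×10^-6 m⁴; J_CD = π(0.0677)⁴/32 = 2.06×10^-6 m⁴; J_DE = π(0.148)⁴/32 = 4.71×10^-5 m⁴.
θ = (T/G)·Σ L_i/J_i = (461.0/44.4×10⁹)·(0.690/7.75×10^-7 + 1.02/1.80×10^-6 + 1.11/2.06×10^-6 + 1.40/4.71×10^-5) = 0.02104 rad.

21.0 mrad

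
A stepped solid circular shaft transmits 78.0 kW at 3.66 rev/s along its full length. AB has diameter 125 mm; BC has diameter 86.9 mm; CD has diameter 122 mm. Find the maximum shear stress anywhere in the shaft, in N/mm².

ω = 2π·3.66 = 23.00 rad/s, so T = P/ω = 78.0×10³ / 23.00 = 3392 N·m.
Under the same torque, τ_max = 16T/(πd³) is largest where d is smallest — segment BC (d = 86.9 mm).
τ_max = 16·3392/(π·(0.0869)³) = 2.632×10^7 Pa.

26.3 N/mm²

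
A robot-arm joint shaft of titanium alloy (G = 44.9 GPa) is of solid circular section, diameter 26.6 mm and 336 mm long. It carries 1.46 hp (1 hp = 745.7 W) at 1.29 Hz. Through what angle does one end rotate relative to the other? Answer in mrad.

20.5 mrad

ω = 2π·1.29 = 8.105 rad/s, so T = P/ω = 1.46×745.7 / 8.105 = 134.3 N·m.
J = πd⁴/32 = π(0.0266)⁴/32 = 4.915×10^-8 m⁴.
θ = T·L/(G·J) = 134.3 × 0.336 / (44.9×10⁹ × 4.915×10^-8) = 0.02045 rad.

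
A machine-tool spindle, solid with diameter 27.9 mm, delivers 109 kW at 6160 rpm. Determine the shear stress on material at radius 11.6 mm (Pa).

3.30e7 Pa

ω = 2π·6160/60 = 645.1 rad/s, so T = P/ω = 109×10³ / 645.1 = 169.0 N·m.
J = πd⁴/32 = π(0.0279)⁴/32 = 5.949×10^-8 m⁴.
Shear stress varies linearly with radius: τ = T·r/J = 169.0 × 0.0116 / 5.949×10^-8 = 3.295×10^7 Pa.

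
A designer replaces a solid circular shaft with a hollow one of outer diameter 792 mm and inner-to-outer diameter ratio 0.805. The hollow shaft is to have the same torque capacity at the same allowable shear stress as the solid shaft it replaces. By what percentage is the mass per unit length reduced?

Equal τ_max and T ⇒ the solid shaft needs d_s³ = d_o³(1−k⁴), so d_s = 792·(1−0.805⁴)^(1/3) = 660.5 mm.
Area ratio A_h/A_s = d_o²(1−k²)/d_s² = (1−k²)/(1−k⁴)^(2/3) = 0.5061.
Mass saving = 1 − 0.5061 = 49.4 %.

49.4 %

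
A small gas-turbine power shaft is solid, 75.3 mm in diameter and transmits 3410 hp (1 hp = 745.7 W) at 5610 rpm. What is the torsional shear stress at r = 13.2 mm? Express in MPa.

18.1 MPa

ω = 2π·5610/60 = 587.5 rad/s, so T = P/ω = 3410×745.7 / 587.5 = 4328 N·m.
J = πd⁴/32 = π(0.0753)⁴/32 = 3.156×10^-6 m⁴.
Shear stress varies linearly with radius: τ = T·r/J = 4328 × 0.0132 / 3.156×10^-6 = 1.810×10^7 Pa.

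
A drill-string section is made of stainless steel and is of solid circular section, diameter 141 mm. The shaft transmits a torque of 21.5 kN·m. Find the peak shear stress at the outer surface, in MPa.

J = πd⁴/32 = π(0.141)⁴/32 = 3.880×10^-5 m⁴.
τ_max = T·r/J = 21500 × 0.0705 / 3.880×10^-5 = 3.906×10^7 Pa.

39.1 MPa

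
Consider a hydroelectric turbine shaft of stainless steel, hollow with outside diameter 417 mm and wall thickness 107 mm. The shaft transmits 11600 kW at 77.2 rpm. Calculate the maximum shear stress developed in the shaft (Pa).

1.07e8 Pa

ω = 2π·77.2/60 = 8.084 rad/s, so T = P/ω = 11600×10³ / 8.084 = 1.435e6 N·m.
J = π(d_o⁴ − d_i⁴)/32 = π(0.417⁴ − 0.203⁴)/32 = 2.802×10^-3 m⁴.
τ_max = T·r/J = 1.435e6 × 0.208 / 2.802×10^-3 = 1.068×10^8 Pa.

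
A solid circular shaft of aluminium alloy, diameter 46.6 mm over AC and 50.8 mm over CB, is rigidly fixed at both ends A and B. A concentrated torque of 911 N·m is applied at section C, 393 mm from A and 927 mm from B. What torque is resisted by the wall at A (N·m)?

570 N·m

Compatibility: T_A·a/J_AC = T_B·b/J_CB with T_A + T_B = T₀.
J_AC = 4.63×10^-7 m⁴, J_CB = 6.54×10^-7 m⁴, so T_A = T₀·(J_AC/a)/((J_AC/a)+(J_CB/b)) = 569.8 N·m, T_B = 341.2 N·m.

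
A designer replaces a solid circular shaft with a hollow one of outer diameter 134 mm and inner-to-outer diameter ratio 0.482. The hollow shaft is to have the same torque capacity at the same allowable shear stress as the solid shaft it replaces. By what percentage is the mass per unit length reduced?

Equal τ_max and T ⇒ the solid shaft needs d_s³ = d_o³(1−k⁴), so d_s = 134·(1−0.482⁴)^(1/3) = 131.5 mm.
Area ratio A_h/A_s = d_o²(1−k²)/d_s² = (1−k²)/(1−k⁴)^(2/3) = 0.7966.
Mass saving = 1 − 0.7966 = 20.3 %.

20.3 %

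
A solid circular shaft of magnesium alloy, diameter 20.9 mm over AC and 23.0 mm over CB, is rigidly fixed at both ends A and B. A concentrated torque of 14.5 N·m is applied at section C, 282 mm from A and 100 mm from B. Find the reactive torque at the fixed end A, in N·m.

Compatibility: T_A·a/J_AC = T_B·b/J_CB with T_A + T_B = T₀.
J_AC = 1.87×10^-8 m⁴, J_CB = 2.75×10^-8 m⁴, so T_A = T₀·(J_AC/a)/((J_AC/a)+(J_CB/b)) = 2.823 N·m, T_B = 11.68 N·m.

2.82 N·m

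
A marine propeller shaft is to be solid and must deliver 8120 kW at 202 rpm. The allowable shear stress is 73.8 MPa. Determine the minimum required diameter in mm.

ω = 2π·202/60 = 21.15 rad/s, so T = P/ω = 8120×10³ / 21.15 = 383900 N·m.
For a solid shaft τ_max = 16T/(πd³), so d = (16T/(π τ_allow))^(1/3) = (16·383900/(π·7.38×10^7))^(1/3) = 0.2981 m.

298 mm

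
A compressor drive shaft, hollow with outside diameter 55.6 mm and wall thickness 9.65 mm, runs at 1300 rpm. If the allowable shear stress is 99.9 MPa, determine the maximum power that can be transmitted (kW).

J = π(d_o⁴ − d_i⁴)/32 = π(0.0556⁴ − 0.0363⁴)/32 = 7.677×10^-7 m⁴.
T_max = τ_allow·J/r = 9.99×10^7 × 7.677×10^-7 / 0.0278 = 2759 N·m.
ω = 2π·1300/60 = 136.1 rad/s, so P_max = T_max·ω = 3.756×10^5 W.

376 kW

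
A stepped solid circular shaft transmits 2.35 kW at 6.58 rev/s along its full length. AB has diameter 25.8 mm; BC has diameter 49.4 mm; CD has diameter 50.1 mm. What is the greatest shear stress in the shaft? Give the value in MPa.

ω = 2π·6.58 = 41.34 rad/s, so T = P/ω = 2.35×10³ / 41.34 = 56.84 N·m.
Under the same torque, τ_max = 16T/(πd³) is largest where d is smallest — segment AB (d = 25.8 mm).
τ_max = 16·56.84/(π·(0.0258)³) = 1.686×10^7 Pa.

16.9 MPa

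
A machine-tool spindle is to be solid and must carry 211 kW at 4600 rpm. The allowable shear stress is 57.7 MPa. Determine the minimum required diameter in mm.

ω = 2π·4600/60 = 481.7 rad/s, so T = P/ω = 211×10³ / 481.7 = 438.0 N·m.
For a solid shaft τ_max = 16T/(πd³), so d = (16T/(π τ_allow))^(1/3) = (16·438.0/(π·5.77×10^7))^(1/3) = 0.03381 m.

33.8 mm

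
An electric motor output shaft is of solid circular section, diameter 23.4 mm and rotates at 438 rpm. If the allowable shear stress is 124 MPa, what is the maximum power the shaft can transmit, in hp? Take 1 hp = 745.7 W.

19.2 hp

J = πd⁴/32 = π(0.0234)⁴/32 = 2.943×10^-8 m⁴.
T_max = τ_allow·J/r = 1.24×10^8 × 2.943×10^-8 / 0.0117 = 312.0 N·m.
ω = 2π·438/60 = 45.87 rad/s, so P_max = T_max·ω = 1.431×10^4 W.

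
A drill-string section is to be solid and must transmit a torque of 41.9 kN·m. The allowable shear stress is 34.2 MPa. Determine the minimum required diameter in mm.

For a solid shaft τ_max = 16T/(πd³), so d = (16T/(π τ_allow))^(1/3) = (16·41900/(π·3.42×10^7))^(1/3) = 0.1841 m.

184 mm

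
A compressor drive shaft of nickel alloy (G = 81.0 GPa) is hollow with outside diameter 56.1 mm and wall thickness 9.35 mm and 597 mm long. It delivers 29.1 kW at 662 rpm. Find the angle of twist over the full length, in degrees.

ω = 2π·662/60 = 69.32 rad/s, so T = P/ω = 29.1×10³ / 69.32 = 419.8 N·m.
J = π(d_o⁴ − d_i⁴)/32 = π(0.0561⁴ − 0.0374⁴)/32 = 7.803×10^-7 m⁴.
θ = T·L/(G·J) = 419.8 × 0.597 / (81.0×10⁹ × 7.803×10^-7) = 3.965×10^-3 rad.

0.227°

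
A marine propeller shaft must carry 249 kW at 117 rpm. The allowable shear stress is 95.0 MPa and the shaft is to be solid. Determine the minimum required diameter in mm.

103 mm

ω = 2π·117/60 = 12.25 rad/s, so T = P/ω = 249×10³ / 12.25 = 20320 N·m.
For a solid shaft τ_max = 16T/(πd³), so d = (16T/(π τ_allow))^(1/3) = (16·20320/(π·9.50×10^7))^(1/3) = 0.1029 m.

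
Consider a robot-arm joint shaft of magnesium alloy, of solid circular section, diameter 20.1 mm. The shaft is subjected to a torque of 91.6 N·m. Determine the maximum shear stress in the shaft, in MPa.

J = πd⁴/32 = π(0.0201)⁴/32 = 1.602×10^-8 m⁴.
τ_max = T·r/J = 91.60 × 0.0100 / 1.602×10^-8 = 5.745×10^7 Pa.

57.4 MPa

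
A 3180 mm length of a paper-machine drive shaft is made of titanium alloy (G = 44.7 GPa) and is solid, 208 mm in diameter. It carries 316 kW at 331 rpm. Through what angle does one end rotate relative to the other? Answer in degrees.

0.202°

ω = 2π·331/60 = 34.66 rad/s, so T = P/ω = 316×10³ / 34.66 = 9117 N·m.
J = πd⁴/32 = π(0.208)⁴/32 = 1.838×10^-4 m⁴.
θ = T·L/(G·J) = 9117 × 3.18 / (44.7×10⁹ × 1.838×10^-4) = 3.529×10^-3 rad.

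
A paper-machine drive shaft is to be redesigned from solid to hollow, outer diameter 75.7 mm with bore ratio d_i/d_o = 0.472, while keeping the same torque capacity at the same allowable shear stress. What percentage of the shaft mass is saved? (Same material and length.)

19.6 %

Equal τ_max and T ⇒ the solid shaft needs d_s³ = d_o³(1−k⁴), so d_s = 75.7·(1−0.472⁴)^(1/3) = 74.43 mm.
Area ratio A_h/A_s = d_o²(1−k²)/d_s² = (1−k²)/(1−k⁴)^(2/3) = 0.8040.
Mass saving = 1 − 0.8040 = 19.6 %.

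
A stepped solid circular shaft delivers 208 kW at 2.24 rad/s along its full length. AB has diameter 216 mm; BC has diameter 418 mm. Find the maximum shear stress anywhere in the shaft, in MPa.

46.9 MPa

ω = 2.24 rad/s, so T = P/ω = 208×10³ / 2.240 = 92860 N·m.
Under the same torque, τ_max = 16T/(πd³) is largest where d is smallest — segment AB (d = 216 mm).
τ_max = 16·92860/(π·(0.216)³) = 4.693×10^7 Pa.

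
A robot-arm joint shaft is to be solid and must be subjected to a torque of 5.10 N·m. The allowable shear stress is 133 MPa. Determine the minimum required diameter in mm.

5.80 mm

For a solid shaft τ_max = 16T/(πd³), so d = (16T/(π τ_allow))^(1/3) = (16·5.100/(π·1.33×10^8))^(1/3) = 0.005802 m.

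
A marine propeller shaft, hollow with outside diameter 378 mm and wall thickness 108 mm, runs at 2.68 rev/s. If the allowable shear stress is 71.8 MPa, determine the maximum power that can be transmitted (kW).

J = π(d_o⁴ − d_i⁴)/32 = π(0.378⁴ − 0.162⁴)/32 = 1.937×10^-3 m⁴.
T_max = τ_allow·J/r = 7.18×10^7 × 1.937×10^-3 / 0.189 = 735700 N·m.
ω = 2π·2.68 = 16.84 rad/s, so P_max = T_max·ω = 1.239×10^7 W.

12400 kW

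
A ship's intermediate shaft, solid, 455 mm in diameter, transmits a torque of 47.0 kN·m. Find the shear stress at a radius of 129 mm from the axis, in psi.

J = πd⁴/32 = π(0.455)⁴/32 = 4.208×10^-3 m⁴.
Shear stress varies linearly with radius: τ = T·r/J = 47000 × 0.129 / 4.208×10^-3 = 1.441×10^6 Pa.

209 psi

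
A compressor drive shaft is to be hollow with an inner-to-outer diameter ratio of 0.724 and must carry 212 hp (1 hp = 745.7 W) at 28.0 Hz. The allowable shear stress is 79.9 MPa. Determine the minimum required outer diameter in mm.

42.9 mm

ω = 2π·28.0 = 175.9 rad/s, so T = P/ω = 212×745.7 / 175.9 = 898.6 N·m.
For a hollow shaft with d_i/d_o = 0.724: τ_max = 16T/(π d_o³ (1−k⁴)), so d_o = [16T/(π τ_allow (1−k⁴))]^(1/3) = [16·898.6/(π·7.99×10^7·0.7252)]^(1/3) = 0.04290 m.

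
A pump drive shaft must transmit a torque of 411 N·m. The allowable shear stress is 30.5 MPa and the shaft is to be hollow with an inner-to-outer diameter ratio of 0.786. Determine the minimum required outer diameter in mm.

48.1 mm

For a hollow shaft with d_i/d_o = 0.786: τ_max = 16T/(π d_o³ (1−k⁴)), so d_o = [16T/(π τ_allow (1−k⁴))]^(1/3) = [16·411.0/(π·3.05×10^7·0.6183)]^(1/3) = 0.04806 m.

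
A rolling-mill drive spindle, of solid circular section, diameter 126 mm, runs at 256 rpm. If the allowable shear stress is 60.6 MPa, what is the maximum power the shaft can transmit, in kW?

J = πd⁴/32 = π(0.126)⁴/32 = 2.474×10^-5 m⁴.
T_max = τ_allow·J/r = 6.06×10^7 × 2.474×10^-5 / 0.0630 = 23800 N·m.
ω = 2π·256/60 = 26.81 rad/s, so P_max = T_max·ω = 6.381×10^5 W.

638 kW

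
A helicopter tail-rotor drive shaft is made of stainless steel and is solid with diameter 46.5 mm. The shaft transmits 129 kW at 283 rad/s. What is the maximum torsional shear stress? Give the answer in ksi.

3.35 ksi

ω = 283 rad/s, so T = P/ω = 129×10³ / 283.0 = 455.8 N·m.
J = πd⁴/32 = π(0.0465)⁴/32 = 4.590×10^-7 m⁴.
τ_max = T·r/J = 455.8 × 0.0232 / 4.590×10^-7 = 2.309×10^7 Pa.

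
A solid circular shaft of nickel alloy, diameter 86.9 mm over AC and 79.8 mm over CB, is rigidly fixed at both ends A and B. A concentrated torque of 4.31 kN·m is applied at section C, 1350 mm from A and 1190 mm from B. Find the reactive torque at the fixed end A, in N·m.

2390 N·m

Compatibility: T_A·a/J_AC = T_B·b/J_CB with T_A + T_B = T₀.
J_AC = 5.60×10^-6 m⁴, J_CB = 3.98×10^-6 m⁴, so T_A = T₀·(J_AC/a)/((J_AC/a)+(J_CB/b)) = 2386 N·m, T_B = 1924 N·m.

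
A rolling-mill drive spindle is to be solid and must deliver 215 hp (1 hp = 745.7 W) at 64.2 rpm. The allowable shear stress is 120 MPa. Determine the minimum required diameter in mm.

100 mm

ω = 2π·64.2/60 = 6.723 rad/s, so T = P/ω = 215×745.7 / 6.723 = 23850 N·m.
For a solid shaft τ_max = 16T/(πd³), so d = (16T/(π τ_allow))^(1/3) = (16·23850/(π·1.20×10^8))^(1/3) = 0.1004 m.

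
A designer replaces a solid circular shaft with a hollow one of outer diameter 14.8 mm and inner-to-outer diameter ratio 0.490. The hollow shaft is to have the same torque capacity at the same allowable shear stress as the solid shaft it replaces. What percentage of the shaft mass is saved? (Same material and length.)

20.9 %

Equal τ_max and T ⇒ the solid shaft needs d_s³ = d_o³(1−k⁴), so d_s = 14.8·(1−0.490⁴)^(1/3) = 14.51 mm.
Area ratio A_h/A_s = d_o²(1−k²)/d_s² = (1−k²)/(1−k⁴)^(2/3) = 0.7906.
Mass saving = 1 − 0.7906 = 20.9 %.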